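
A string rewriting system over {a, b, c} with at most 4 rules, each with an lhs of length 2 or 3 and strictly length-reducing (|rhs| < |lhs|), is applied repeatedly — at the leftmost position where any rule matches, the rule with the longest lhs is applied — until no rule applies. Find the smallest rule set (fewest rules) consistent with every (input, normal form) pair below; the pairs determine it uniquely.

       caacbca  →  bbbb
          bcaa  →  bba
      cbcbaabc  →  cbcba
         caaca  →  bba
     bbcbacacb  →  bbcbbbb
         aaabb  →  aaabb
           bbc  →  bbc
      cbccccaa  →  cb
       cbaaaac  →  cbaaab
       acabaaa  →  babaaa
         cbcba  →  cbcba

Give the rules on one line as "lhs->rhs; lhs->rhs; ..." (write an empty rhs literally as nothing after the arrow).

  | caacbca => bacbca => bbbca => bbbb
  | bcaa => bba
  | cbcbaabc => cbcba
  | caaca => baca => bba

abc->; ac->b; ca->b; cca->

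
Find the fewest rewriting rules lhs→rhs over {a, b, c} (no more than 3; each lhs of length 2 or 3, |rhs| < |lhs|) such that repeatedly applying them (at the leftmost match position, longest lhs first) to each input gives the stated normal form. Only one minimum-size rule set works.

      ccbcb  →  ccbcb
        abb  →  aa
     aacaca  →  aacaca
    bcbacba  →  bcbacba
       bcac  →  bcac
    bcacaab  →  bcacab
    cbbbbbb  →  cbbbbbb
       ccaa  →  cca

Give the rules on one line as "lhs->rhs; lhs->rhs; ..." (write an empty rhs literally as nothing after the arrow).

abb->aa; caa->ca

  | ccbcb
  | abb => aa
  | aacaca
  | bcbacba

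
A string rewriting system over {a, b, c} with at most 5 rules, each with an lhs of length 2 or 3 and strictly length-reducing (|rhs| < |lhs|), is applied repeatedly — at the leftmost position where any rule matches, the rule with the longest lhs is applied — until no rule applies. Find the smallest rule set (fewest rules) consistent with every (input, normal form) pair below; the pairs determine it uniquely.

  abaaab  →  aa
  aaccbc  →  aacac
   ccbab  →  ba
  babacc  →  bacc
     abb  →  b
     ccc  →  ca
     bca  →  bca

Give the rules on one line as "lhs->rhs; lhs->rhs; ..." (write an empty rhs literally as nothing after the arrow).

  | abaaab => aaab => aa
  | aaccbc => aacac
  | ccbab => caab => bcb => ba
  | babacc => bacc

ab->; caa->bc; cb->a; ccc->ca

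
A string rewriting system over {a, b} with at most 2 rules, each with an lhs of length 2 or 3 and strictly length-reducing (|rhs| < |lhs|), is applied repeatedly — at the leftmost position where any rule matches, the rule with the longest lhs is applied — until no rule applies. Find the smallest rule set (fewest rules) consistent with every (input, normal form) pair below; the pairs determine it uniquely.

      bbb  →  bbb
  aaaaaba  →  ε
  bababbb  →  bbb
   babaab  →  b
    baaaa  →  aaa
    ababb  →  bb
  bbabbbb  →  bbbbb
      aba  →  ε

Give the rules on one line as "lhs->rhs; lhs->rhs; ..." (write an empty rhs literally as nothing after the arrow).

  | bbb
  | aaaaaba => aaaaba => aaaba => aaba => aba => ba => ε
  | bababbb => babbb => bbb
  | babaab => baab => ab => b

ab->b; ba->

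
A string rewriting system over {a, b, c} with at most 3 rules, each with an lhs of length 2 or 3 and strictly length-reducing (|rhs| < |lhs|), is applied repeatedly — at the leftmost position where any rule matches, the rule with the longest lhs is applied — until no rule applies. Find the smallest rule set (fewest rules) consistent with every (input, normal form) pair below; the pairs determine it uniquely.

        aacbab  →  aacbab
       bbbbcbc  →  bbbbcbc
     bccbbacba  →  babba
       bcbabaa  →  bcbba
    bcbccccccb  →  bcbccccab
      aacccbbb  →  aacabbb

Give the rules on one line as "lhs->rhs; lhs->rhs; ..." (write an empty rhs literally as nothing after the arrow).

  | aacbab
  | bbbbcbc
  | bccbbacba => babbacba => babba
  | bcbabaa => bcbba

aba->b; bac->; ccb->ab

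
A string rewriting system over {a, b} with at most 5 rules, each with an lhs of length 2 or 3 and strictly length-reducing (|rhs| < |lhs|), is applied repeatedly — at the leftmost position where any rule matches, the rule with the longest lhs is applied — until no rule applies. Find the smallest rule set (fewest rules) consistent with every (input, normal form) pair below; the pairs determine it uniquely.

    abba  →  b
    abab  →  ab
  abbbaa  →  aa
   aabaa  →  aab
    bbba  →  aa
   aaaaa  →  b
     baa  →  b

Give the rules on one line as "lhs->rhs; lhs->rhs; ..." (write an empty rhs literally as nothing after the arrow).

aaa->bb; ba->b; bb->b; bba->aa

  | abba => aaa => bb => b
  | abab => abb => ab
  | abbbaa => abbaa => aaaa => bba => aa
  | aabaa => aaba => aab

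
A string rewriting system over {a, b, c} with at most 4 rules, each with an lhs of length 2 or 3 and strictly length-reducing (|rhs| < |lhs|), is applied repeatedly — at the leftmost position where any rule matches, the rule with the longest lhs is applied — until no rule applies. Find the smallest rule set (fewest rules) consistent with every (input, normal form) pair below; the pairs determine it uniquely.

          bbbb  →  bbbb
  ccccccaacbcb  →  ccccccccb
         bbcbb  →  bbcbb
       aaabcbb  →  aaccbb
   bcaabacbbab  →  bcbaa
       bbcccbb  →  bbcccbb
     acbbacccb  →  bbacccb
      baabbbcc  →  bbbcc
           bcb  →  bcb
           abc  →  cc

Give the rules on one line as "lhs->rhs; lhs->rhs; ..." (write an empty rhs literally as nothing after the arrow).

ab->c; acb->b; bab->aa

  | bbbb
  | ccccccaacbcb => ccccccabcb => ccccccccb
  | bbcbb
  | aaabcbb => aaccbb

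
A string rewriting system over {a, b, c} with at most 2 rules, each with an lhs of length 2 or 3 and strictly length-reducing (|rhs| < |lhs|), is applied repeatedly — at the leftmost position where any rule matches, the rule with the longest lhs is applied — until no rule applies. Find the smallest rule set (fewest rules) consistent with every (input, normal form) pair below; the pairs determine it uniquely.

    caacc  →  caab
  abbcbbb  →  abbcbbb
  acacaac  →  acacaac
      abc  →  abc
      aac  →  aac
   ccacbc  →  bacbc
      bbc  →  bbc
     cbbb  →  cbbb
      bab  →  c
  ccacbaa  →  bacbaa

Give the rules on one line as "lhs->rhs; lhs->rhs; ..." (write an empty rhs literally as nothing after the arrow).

  | caacc => caab
  | abbcbbb
  | acacaac
  | abc

bab->c; cc->b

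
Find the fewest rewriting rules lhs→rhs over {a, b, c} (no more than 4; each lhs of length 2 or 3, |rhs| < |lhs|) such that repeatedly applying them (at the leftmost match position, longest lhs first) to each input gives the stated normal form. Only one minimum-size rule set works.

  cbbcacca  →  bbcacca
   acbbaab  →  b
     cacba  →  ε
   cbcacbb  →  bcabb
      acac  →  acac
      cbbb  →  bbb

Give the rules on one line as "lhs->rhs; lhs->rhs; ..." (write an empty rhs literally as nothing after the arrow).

aba->ba; ba->; cb->b

  | cbbcacca => bbcacca
  | acbbaab => abbaab => abab => bab => b
  | cacba => caba => cba => ba => ε
  | cbcacbb => bcacbb => bcabb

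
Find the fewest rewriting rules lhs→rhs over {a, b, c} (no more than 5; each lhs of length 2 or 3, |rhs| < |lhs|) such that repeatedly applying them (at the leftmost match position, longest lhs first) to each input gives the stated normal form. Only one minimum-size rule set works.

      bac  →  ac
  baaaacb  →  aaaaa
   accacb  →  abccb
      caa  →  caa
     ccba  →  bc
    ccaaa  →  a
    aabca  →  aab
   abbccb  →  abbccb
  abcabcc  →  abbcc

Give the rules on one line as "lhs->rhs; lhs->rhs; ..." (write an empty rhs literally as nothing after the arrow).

acb->aa; ba->a; bca->b; cca->bc

  | bac => ac
  | baaaacb => aaaacb => aaaaa
  | accacb => abccb
  | caa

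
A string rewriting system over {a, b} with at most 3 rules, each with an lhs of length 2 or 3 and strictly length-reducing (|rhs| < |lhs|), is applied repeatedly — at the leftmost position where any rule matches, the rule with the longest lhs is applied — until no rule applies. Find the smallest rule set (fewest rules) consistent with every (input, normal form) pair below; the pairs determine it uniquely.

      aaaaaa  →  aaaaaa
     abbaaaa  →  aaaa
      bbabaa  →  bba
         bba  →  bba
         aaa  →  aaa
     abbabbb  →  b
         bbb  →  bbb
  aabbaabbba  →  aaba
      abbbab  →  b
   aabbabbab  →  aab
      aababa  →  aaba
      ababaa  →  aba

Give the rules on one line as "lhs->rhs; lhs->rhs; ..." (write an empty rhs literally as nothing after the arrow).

abb->; baa->ba; bab->b

  | aaaaaa
  | abbaaaa => aaaa
  | bbabaa => bbaa => bba
  | bba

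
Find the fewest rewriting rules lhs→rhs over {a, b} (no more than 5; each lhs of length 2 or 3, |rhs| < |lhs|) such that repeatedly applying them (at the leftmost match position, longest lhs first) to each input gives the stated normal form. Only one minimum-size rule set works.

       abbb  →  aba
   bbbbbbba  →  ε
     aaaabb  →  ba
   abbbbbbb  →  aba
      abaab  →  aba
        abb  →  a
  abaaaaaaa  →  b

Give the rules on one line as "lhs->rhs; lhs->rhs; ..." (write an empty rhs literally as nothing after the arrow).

aa->b; bab->ba; bb->; bbb->ba

  | abbb => aba
  | bbbbbbba => babbbba => babbba => babba => baba => baa => bb => ε
  | aaaabb => baabb => bbbb => bab => ba
  | abbbbbbb => ababbbb => ababbb => ababb => abab => aba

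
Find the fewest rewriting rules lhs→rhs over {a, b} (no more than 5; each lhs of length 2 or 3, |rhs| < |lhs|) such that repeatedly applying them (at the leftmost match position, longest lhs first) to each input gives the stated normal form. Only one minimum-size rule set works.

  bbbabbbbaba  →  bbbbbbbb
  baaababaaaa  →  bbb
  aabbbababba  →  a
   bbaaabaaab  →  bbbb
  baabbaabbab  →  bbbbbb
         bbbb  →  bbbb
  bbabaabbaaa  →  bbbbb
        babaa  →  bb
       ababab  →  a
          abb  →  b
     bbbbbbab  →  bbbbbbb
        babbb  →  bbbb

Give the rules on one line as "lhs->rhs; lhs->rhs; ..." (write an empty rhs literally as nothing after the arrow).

aaa->a; ab->a; abb->ba; ba->b

  | bbbabbbbaba => bbbbbbbaba => bbbbbbbba => bbbbbbbb
  | baaababaaaa => baababaaaa => bababaaaa => bbabaaaa => bbbaaaa => bbbaaa => bbbaa => bbba => bbb
  | aabbbababba => ababababba => aabababba => aaababba => ababba => aabba => abaa => aaa => a
  | bbaaabaaab => bbaabaaab => bbabaaab => bbbaaab => bbbaab => bbbab => bbbb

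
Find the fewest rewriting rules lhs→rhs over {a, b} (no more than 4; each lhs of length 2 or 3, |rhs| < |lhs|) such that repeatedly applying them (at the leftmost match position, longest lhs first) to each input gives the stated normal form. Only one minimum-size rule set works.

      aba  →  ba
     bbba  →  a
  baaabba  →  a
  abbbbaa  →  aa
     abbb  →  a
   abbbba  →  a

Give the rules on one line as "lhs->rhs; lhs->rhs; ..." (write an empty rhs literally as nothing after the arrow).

  | aba => ba
  | bbba => bba => a
  | baaabba => baabba => babba => bbba => bba => a
  | abbbbaa => bbbbaa => bbbaa => bbaa => aa

ab->b; bb->a; bba->a; bbb->bb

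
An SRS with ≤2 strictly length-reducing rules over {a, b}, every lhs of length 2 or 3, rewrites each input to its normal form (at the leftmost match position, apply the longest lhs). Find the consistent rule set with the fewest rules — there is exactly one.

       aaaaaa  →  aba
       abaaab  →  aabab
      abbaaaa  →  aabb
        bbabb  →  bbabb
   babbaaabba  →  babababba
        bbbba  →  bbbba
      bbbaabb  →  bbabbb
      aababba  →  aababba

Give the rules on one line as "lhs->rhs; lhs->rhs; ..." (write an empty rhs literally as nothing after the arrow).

  | aaaaaa => baaa => aba
  | abaaab => aabab
  | abbaaaa => ababaa => abaab => aabb
  | bbabb

aaa->b; baa->ab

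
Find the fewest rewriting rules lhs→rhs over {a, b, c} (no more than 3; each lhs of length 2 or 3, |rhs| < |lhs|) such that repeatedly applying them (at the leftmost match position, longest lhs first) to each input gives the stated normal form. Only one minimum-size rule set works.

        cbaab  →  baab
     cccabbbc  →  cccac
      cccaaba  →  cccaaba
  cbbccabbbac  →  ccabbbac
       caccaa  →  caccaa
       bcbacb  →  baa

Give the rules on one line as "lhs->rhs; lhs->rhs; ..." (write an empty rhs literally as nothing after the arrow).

  | cbaab => baab
  | cccabbbc => cccabbc => cccabc => cccac
  | cccaaba
  | cbbccabbbac => bbccabbbac => bccabbbac => ccabbbac

acb->aa; bc->c; cb->b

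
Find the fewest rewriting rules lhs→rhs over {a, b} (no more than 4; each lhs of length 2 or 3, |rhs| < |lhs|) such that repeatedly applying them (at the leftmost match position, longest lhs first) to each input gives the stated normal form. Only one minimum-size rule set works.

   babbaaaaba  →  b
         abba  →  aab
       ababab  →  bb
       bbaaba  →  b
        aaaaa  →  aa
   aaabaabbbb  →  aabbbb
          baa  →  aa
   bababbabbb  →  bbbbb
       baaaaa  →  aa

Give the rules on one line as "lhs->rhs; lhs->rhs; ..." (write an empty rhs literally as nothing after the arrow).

aaa->b; ba->a; bba->ab

  | babbaaaaba => abbaaaaba => aabaaaba => aaaaaba => baaba => aaba => aaa => b
  | abba => aab
  | ababab => aabab => aaab => bb
  | bbaaba => ababa => aaba => aaa => b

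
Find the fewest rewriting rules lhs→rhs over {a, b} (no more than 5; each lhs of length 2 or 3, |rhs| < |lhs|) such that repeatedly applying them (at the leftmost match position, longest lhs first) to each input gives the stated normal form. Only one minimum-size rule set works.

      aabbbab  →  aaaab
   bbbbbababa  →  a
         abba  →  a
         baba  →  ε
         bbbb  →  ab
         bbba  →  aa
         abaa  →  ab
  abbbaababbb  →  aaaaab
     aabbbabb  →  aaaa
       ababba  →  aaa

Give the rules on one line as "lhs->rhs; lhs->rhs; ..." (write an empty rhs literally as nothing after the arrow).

  | aabbbab => aaaab
  | bbbbbababa => abbababa => ababa => abba => a
  | abba => a
  | baba => bba => ε

ba->b; bb->; bba->; bbb->a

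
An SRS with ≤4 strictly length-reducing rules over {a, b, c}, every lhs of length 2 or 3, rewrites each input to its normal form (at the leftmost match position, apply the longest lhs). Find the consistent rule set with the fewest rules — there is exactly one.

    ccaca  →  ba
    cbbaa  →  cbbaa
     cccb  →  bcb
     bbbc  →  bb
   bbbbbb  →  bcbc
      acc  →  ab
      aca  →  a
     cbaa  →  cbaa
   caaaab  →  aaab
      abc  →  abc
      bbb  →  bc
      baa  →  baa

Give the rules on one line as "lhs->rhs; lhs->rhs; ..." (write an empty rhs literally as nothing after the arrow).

bbb->bc; ca->; cc->b

  | ccaca => baca => ba
  | cbbaa
  | cccb => bcb
  | bbbc => bcc => bb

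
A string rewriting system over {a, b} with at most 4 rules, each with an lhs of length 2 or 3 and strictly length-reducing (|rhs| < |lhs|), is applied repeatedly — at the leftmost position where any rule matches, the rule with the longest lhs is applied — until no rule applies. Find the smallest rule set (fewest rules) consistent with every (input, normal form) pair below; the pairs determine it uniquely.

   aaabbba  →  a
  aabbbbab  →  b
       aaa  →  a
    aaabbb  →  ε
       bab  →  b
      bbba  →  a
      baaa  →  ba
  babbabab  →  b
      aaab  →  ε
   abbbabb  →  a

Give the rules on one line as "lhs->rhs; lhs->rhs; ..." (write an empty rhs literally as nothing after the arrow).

aa->; ab->; abb->a; bb->a

  | aaabbba => abbba => aba => a
  | aabbbbab => bbbbab => abbab => aab => b
  | aaa => a
  | aaabbb => abbb => ab => ε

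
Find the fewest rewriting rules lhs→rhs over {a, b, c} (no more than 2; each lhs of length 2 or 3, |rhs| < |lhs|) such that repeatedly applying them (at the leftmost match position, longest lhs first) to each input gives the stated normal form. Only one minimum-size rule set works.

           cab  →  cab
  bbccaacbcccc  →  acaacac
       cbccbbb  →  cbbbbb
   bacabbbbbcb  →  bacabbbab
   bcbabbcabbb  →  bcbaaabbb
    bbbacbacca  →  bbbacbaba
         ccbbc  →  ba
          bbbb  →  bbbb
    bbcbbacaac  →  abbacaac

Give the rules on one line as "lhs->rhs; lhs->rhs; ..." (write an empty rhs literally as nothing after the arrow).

  | cab
  | bbccaacbcccc => acaacbcccc => acaacbbcc => acaacac
  | cbccbbb => cbbbbb
  | bacabbbbbcb => bacabbbab

bbc->a; cc->b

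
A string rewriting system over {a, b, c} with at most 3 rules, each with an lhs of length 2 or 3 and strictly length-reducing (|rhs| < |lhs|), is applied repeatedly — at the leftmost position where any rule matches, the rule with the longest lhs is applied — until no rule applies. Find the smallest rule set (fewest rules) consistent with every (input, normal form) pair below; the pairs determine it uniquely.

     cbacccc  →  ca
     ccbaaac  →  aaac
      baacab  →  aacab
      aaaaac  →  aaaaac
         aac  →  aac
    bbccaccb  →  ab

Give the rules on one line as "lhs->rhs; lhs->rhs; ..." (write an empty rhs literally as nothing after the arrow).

ba->a; cc->

  | cbacccc => cacccc => cacc => ca
  | ccbaaac => baaac => aaac
  | baacab => aacab
  | aaaaac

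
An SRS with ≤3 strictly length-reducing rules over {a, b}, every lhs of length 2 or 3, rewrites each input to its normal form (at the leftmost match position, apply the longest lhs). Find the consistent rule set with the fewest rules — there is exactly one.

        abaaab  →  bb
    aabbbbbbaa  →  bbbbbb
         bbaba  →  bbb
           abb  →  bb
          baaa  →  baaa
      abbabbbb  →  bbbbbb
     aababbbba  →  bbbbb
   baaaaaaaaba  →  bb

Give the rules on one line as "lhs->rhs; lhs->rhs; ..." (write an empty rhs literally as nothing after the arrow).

ab->b; bba->bb

  | abaaab => baaab => baab => bab => bb
  | aabbbbbbaa => abbbbbbaa => bbbbbbaa => bbbbbba => bbbbbb
  | bbaba => bbba => bbb
  | abb => bb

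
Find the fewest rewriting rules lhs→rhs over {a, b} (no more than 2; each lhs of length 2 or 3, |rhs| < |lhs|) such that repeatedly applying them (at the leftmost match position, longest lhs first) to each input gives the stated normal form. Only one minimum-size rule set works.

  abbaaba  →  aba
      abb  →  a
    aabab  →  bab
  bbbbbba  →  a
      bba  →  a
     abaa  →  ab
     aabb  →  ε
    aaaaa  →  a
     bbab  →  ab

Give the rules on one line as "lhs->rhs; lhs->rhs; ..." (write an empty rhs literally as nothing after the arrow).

  | abbaaba => aaaba => aba
  | abb => a
  | aabab => bab
  | bbbbbba => bbbba => bba => a

aa->; bb->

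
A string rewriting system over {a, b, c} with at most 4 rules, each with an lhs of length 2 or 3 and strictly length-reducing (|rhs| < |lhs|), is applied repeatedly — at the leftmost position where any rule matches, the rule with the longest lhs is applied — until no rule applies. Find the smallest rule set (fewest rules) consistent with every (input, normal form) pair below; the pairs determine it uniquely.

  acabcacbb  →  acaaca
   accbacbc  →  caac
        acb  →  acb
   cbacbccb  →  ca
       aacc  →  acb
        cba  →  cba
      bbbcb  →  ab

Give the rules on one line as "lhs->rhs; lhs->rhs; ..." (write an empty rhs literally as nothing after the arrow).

acc->cb; bb->a; bc->

  | acabcacbb => acaacbb => acaaca
  | accbacbc => cbbacbc => caacbc => caac
  | acb
  | cbacbccb => cbaccb => cbcbb => cbb => ca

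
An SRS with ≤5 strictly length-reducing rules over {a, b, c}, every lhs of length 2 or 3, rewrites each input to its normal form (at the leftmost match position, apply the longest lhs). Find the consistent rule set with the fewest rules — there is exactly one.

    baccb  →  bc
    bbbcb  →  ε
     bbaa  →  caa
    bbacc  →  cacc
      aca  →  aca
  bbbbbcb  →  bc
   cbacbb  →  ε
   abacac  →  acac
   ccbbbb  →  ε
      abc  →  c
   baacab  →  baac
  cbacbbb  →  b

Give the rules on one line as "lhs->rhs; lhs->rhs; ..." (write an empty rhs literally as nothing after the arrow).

ab->; bb->c; cb->; ccb->bc

  | baccb => babc => bc
  | bbbcb => cbcb => cb => ε
  | bbaa => caa
  | bbacc => cacc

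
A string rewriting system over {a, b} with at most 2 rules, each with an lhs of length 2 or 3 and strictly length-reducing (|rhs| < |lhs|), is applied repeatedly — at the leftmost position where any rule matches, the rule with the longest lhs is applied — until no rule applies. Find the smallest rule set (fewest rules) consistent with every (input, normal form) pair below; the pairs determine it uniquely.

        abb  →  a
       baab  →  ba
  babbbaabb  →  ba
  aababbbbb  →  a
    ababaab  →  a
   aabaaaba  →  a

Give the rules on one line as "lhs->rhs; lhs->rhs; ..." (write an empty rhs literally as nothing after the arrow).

aa->a; ab->a

  | abb => ab => a
  | baab => bab => ba
  | babbbaabb => babbaabb => babaabb => baaabb => baabb => babb => bab => ba
  | aababbbbb => ababbbbb => aabbbbb => abbbbb => abbbb => abbb => abb => ab => a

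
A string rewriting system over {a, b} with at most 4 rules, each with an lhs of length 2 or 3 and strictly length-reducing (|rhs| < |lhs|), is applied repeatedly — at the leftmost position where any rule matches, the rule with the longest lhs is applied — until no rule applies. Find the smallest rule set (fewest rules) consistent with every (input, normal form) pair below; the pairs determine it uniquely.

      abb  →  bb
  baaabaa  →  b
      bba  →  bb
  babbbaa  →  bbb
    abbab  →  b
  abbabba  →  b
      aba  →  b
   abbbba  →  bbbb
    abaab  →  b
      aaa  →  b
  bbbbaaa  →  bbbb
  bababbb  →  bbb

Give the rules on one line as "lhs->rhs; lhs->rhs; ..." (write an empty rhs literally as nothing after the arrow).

  | abb => bb
  | baaabaa => baabaa => babaa => aaaa => baa => ba => b
  | bba => bb
  | babbbaa => aabbaa => bbbaa => bbba => bbb

aa->b; ab->b; ba->b; bab->aa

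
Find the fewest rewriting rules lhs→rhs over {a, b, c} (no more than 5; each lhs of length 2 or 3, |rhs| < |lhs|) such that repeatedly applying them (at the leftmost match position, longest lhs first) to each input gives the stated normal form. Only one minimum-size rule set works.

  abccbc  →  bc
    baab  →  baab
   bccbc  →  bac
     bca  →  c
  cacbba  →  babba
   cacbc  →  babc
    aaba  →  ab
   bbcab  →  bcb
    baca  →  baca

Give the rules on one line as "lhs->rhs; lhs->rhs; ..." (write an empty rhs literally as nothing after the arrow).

  | abccbc => abac => bc
  | baab
  | bccbc => bac
  | bca => c

aba->b; bca->c; cac->ba; ccb->a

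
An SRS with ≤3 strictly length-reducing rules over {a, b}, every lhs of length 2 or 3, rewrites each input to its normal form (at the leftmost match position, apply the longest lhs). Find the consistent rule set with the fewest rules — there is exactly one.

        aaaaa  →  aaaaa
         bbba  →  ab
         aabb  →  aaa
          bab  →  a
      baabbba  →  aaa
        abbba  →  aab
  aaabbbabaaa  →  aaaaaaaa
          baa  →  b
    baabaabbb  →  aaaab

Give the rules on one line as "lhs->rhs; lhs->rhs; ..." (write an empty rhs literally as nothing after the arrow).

  | aaaaa
  | bbba => aba => ab
  | aabb => aaa
  | bab => bb => a

ba->b; bb->a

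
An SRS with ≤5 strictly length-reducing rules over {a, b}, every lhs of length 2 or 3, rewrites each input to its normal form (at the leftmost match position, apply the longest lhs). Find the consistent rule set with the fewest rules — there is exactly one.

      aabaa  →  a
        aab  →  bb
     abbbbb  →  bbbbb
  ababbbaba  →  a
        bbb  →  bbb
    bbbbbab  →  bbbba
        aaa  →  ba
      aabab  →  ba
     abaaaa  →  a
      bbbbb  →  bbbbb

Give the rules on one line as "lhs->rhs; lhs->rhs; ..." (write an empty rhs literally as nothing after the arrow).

aa->b; abb->bb; baa->ab; bab->a

  | aabaa => bbaa => bab => a
  | aab => bb
  | abbbbb => bbbbb
  | ababbbaba => aabbaba => bbbaba => bbaa => bab => a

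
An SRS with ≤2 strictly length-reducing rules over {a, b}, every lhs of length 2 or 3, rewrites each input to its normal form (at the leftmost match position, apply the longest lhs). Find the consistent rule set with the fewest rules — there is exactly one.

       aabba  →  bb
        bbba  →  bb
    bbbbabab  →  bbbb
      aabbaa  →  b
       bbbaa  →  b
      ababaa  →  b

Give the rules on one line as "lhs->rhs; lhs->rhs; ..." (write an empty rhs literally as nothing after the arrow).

aa->b; ba->

  | aabba => bbba => bb
  | bbba => bb
  | bbbbabab => bbbbab => bbbb
  | aabbaa => bbbaa => bba => b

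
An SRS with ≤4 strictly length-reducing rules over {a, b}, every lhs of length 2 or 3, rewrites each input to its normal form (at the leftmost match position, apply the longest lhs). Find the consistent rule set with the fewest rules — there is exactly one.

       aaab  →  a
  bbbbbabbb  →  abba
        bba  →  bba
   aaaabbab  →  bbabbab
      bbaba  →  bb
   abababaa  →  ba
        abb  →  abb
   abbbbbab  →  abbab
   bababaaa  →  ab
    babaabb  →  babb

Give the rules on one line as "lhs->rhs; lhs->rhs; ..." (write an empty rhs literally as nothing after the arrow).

  | aaab => bbb => a
  | bbbbbabbb => abbabbb => abbaa => abba
  | bba
  | aaaabbab => bbabbab

aa->a; aaa->bb; aba->; bbb->a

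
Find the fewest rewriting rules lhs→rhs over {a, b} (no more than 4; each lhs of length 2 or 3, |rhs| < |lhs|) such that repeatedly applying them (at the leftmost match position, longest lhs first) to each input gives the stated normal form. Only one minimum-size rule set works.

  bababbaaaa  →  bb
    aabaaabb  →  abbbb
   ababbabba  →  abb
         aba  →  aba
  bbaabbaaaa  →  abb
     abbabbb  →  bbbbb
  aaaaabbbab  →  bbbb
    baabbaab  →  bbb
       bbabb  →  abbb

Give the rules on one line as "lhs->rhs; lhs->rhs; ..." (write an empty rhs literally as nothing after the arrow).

  | bababbaaaa => babbaaaa => bbaaaa => abaaa => abba => aab => bb
  | aabaaabb => bbaaabb => abaabb => abbbb
  | ababbabba => abbabba => aabbba => bbbba => bbab => abb
  | aba

aa->b; bab->b; bba->ab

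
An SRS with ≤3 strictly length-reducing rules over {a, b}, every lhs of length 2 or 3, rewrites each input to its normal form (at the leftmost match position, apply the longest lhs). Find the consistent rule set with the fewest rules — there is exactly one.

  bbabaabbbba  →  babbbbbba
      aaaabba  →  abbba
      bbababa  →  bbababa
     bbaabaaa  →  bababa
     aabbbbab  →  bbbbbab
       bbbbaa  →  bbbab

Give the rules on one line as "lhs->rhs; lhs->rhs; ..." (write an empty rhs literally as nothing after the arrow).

aa->b; baa->ab

  | bbabaabbbba => bbaabbbbba => babbbbbba
  | aaaabba => baabba => abbba
  | bbababa
  | bbaabaaa => babbaaa => bababa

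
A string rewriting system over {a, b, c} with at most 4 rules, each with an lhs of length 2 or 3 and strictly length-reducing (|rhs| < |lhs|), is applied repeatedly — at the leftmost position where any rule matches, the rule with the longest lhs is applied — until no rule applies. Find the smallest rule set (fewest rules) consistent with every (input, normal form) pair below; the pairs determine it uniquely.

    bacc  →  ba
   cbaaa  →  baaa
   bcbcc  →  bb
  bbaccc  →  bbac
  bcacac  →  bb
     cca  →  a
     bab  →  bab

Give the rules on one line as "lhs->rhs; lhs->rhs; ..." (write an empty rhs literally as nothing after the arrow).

  | bacc => ba
  | cbaaa => baaa
  | bcbcc => bbcc => bb
  | bbaccc => bbac

aca->bc; cb->b; cc->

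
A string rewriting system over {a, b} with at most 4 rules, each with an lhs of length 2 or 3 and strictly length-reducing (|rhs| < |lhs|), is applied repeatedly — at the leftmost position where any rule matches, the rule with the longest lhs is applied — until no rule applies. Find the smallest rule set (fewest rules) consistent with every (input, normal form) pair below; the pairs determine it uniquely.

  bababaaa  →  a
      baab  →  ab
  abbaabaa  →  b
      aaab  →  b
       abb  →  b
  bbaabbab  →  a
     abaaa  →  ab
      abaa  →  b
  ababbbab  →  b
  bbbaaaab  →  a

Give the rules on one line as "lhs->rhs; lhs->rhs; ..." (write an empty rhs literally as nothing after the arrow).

aa->b; aaa->; bab->ab; bb->a

  | bababaaa => ababaaa => aabaaa => bbaaa => aaaa => a
  | baab => bbb => ab
  | abbaabaa => aaaabaa => abaa => abb => aa => b
  | aaab => b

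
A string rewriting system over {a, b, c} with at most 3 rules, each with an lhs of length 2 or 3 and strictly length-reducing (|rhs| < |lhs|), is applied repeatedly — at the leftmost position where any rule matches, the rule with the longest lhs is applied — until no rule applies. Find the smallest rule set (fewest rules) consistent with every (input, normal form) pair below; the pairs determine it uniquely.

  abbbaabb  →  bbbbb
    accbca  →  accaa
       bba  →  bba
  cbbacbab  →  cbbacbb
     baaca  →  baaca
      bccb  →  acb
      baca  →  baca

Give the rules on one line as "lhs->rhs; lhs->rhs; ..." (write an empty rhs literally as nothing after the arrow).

  | abbbaabb => bbbaabb => bbbabb => bbbbb
  | accbca => accaa
  | bba
  | cbbacbab => cbbacbb

ab->b; bc->a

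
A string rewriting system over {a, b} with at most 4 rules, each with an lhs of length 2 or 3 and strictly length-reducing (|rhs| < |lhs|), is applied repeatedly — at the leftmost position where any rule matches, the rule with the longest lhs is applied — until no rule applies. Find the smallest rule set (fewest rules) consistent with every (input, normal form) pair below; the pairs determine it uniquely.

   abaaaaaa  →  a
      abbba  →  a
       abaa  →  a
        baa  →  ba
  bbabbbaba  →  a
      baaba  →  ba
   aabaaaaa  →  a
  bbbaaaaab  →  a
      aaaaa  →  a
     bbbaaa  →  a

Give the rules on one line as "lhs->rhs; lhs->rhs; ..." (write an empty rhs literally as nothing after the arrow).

  | abaaaaaa => aaaaaaa => aaaaaa => aaaaa => aaaa => aaa => aa => a
  | abbba => abba => aba => aa => a
  | abaa => aaa => aa => a
  | baa => ba

aa->a; ab->a; bb->a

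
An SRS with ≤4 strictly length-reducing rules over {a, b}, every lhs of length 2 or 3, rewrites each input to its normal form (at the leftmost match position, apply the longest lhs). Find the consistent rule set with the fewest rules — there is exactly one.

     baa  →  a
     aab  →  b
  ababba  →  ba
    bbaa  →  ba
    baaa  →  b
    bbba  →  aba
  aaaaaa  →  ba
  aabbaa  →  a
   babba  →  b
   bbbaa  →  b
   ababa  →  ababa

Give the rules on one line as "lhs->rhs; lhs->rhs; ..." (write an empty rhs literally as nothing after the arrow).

  | baa => bb => a
  | aab => aa => b
  | ababba => abaaa => abba => aaa => ba
  | bbaa => aaa => ba

aa->b; aab->aa; bb->a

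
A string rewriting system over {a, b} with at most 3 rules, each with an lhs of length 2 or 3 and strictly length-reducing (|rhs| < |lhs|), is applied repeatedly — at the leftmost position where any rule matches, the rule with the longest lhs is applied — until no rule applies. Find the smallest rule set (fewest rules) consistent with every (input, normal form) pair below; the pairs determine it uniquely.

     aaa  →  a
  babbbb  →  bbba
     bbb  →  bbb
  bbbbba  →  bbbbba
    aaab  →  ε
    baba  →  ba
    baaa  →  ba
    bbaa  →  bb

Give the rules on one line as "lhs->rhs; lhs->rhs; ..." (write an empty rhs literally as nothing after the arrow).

  | aaa => a
  | babbbb => bbabb => bbba
  | bbb
  | bbbbba

aa->; ab->; abb->ba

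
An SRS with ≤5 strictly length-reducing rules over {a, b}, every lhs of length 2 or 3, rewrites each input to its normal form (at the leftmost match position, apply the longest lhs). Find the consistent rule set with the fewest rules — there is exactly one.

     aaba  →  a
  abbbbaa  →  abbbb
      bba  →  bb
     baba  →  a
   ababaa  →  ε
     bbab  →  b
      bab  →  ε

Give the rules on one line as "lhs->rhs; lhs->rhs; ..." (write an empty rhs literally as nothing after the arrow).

aaa->; aab->; ba->b; bab->

  | aaba => a
  | abbbbaa => abbbba => abbbb
  | bba => bb
  | baba => a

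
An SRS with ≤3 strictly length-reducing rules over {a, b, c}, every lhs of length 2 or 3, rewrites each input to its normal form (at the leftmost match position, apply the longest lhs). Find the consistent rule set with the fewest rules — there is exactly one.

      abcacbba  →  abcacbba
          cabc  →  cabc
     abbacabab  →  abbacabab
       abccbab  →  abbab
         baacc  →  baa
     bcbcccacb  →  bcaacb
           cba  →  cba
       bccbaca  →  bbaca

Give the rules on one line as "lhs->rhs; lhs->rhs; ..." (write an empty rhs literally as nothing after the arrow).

  | abcacbba
  | cabc
  | abbacabab
  | abccbab => abbab

cbc->ca; cc->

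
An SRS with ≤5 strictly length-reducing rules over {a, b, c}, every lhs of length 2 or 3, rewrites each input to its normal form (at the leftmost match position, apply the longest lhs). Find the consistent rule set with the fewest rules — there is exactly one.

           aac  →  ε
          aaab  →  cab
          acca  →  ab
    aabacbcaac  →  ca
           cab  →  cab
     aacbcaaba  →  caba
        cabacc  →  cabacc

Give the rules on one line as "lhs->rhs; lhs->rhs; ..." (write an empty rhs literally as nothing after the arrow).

  | aac => ε
  | aaab => cab
  | acca => ab
  | aabacbcaac => cbacbcaac => cbacaaac => cbaccac => cbabc => cbaa => cbc => ca

aa->c; aac->; bc->a; cca->b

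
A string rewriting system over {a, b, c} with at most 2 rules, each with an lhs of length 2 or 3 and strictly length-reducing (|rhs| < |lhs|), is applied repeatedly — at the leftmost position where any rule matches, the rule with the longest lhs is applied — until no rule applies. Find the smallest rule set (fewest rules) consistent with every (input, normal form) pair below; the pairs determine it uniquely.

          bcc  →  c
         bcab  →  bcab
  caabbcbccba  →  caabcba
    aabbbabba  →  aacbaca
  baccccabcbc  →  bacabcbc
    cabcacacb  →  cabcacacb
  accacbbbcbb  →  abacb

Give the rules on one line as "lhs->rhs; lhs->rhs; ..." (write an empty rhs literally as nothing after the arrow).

bb->c; cc->b

  | bcc => bb => c
  | bcab
  | caabbcbccba => caaccbccba => caabbccba => caacccba => caabcba
  | aabbbabba => aacbabba => aacbaca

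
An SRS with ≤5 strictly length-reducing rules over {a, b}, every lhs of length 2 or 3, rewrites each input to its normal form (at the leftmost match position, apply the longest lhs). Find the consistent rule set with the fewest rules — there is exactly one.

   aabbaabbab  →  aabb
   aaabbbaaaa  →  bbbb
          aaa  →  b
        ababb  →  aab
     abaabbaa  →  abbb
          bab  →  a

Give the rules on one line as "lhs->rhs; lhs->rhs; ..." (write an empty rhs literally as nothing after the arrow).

aaa->b; ba->; baa->b; bab->a

  | aabbaabbab => aabbbbab => aabbba => aabb
  | aaabbbaaaa => bbbbaaaa => bbbbaa => bbbb
  | aaa => b
  | ababb => aab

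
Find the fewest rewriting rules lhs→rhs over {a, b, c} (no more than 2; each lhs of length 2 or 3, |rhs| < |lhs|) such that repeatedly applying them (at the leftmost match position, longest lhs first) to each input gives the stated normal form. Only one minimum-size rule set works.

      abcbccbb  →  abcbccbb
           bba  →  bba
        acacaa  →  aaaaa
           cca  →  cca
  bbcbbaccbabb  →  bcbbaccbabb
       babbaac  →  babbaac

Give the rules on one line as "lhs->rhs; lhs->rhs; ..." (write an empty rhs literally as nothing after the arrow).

  | abcbccbb
  | bba
  | acacaa => aaaaa
  | cca

bbc->bc; cac->aa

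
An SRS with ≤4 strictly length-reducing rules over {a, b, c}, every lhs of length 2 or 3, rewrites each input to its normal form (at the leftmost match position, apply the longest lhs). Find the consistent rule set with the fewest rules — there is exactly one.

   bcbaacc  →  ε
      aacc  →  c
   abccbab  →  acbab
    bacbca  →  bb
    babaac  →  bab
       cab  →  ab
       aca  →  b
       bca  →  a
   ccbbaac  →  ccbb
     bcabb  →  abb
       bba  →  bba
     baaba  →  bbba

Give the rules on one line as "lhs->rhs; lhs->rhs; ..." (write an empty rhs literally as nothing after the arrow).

  | bcbaacc => baacc => bbcc => bc => ε
  | aacc => bcc => c
  | abccbab => acbab
  | bacbca => baca => baa => bb

aa->b; bc->; ca->a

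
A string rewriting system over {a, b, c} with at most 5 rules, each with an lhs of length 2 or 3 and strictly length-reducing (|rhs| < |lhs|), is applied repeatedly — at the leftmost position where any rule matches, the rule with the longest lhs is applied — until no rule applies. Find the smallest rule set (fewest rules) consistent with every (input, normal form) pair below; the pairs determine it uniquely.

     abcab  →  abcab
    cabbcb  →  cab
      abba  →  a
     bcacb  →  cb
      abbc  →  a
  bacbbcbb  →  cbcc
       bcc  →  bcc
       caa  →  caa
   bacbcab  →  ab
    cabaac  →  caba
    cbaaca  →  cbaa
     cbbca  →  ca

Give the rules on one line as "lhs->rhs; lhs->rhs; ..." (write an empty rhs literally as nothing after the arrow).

ac->; bb->c; bbc->; cac->b

  | abcab
  | cabbcb => cab
  | abba => aca => a
  | bcacb => bbb => cb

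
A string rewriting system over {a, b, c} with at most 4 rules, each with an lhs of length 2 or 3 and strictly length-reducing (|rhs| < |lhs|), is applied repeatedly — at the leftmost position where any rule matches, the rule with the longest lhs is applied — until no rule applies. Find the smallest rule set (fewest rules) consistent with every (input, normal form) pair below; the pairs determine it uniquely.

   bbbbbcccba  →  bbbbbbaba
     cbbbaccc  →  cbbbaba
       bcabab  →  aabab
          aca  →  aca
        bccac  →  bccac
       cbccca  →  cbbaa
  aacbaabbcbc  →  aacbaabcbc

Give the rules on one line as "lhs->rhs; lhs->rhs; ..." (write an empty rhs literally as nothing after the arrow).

abb->ab; bca->aa; ccc->ba

  | bbbbbcccba => bbbbbbaba
  | cbbbaccc => cbbbaba
  | bcabab => aabab
  | aca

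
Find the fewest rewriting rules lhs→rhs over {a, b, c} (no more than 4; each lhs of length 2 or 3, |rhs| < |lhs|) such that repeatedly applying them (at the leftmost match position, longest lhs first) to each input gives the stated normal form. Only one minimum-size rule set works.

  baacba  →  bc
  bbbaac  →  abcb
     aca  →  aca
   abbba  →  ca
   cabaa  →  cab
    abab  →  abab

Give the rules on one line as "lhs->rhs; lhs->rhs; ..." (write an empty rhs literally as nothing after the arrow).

aa->; aab->c; aac->cb; bb->a

  | baacba => bcbba => bcaa => bc
  | bbbaac => abaac => abcb
  | aca
  | abbba => aaba => ca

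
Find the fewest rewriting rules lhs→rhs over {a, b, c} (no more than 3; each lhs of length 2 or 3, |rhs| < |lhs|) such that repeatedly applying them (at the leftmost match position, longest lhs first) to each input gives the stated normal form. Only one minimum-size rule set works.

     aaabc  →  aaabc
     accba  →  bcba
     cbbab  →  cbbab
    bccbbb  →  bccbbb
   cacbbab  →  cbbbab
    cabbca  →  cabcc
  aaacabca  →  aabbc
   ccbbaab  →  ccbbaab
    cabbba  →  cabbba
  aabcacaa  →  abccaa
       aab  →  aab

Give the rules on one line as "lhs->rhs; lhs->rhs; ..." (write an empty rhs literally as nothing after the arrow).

ac->b; bca->cc

  | aaabc
  | accba => bcba
  | cbbab
  | bccbbb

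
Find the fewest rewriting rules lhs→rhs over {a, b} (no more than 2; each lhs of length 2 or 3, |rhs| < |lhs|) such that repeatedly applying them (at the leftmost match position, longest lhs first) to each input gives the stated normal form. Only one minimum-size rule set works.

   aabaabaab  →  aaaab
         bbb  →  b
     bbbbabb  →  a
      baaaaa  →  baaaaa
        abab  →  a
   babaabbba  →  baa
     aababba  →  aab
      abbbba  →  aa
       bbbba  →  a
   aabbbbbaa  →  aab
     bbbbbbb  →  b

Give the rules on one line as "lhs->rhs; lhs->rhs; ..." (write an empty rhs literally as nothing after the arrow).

  | aabaabaab => aababaab => aabbaab => aaaab
  | bbb => b
  | bbbbabb => bbabb => abb => a
  | baaaaa

aba->ab; bb->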